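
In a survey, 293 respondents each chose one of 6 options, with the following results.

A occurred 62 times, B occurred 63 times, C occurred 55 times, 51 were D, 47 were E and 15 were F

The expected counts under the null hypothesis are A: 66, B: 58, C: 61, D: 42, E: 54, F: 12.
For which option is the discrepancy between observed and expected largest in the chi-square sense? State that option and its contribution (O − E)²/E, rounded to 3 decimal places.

D, 1.929

A: (62 − 66)²/66 = 16/66 = 0.2424
B: (63 − 58)²/58 = 25/58 = 0.4310
C: (55 − 61)²/61 = 36/61 = 0.5902
D: (51 − 42)²/42 = 81/42 = 1.9286
E: (47 − 54)²/54 = 49/54 = 0.9074
F: (15 − 12)²/12 = 9/12 = 0.7500
The largest term is for D: 1.929.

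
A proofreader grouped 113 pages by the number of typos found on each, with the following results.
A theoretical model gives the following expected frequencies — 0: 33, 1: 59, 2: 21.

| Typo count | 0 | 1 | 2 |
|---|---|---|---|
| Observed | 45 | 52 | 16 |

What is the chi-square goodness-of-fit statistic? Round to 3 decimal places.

cat         O        E   (O−E)²/E
0          45       33     4.3636
1          52       59     0.8305
2          16       21     1.1905
Sum = 6.385

6.385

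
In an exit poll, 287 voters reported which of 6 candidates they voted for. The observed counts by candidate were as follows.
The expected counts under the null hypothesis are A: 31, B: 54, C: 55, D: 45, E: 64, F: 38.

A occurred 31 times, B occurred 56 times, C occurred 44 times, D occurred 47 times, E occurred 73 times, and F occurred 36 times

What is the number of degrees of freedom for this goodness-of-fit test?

There are k = 6 categories and no parameters were estimated from the data, so df = 6 − 1 = 5.

5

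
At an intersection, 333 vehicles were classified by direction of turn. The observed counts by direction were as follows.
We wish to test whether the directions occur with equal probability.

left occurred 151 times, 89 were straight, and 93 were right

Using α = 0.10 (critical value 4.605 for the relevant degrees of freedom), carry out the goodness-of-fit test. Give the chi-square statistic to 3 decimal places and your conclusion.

Under H₀ each category has probability 1/3, so each expected count is 333/3 = 111.
cat           O        E   (O−E)²/E
left        151      111    14.4144
straight     89      111     4.3604
right        93      111     2.9189
Sum = 21.694
df = 2. Since 21.694 > 4.605, we reject H₀.

21.694; reject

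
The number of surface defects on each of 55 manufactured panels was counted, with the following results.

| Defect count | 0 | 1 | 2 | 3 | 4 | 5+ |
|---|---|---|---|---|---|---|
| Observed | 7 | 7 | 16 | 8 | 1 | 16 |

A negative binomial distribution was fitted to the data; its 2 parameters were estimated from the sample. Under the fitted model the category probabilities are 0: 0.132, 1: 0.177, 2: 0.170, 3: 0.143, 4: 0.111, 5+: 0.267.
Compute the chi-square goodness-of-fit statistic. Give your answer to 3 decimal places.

9.896

Expected counts E_i = n·p_i: 55×0.132 = 7.26, 55×0.177 = 9.735, 55×0.170 = 9.35, 55×0.143 = 7.865, 55×0.111 = 6.105, 55×0.267 = 14.685.
cat         O        E   (O−E)²/E
0           7     7.26     0.0093
1           7    9.735     0.7684
2          16     9.35     4.7297
3           8    7.865     0.0023
4           1    6.105     4.2688
5+         16   14.685     0.1178
Sum = 9.896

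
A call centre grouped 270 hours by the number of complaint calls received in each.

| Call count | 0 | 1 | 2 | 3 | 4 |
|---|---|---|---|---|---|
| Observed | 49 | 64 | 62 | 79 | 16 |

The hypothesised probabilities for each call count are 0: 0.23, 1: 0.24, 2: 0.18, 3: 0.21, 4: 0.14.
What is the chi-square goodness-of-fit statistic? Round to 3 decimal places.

Expected counts E_i = n·p_i: 270×0.23 = 62.1, 270×0.24 = 64.8, 270×0.18 = 48.6, 270×0.21 = 56.7, 270×0.14 = 37.8.
cat         O        E   (O−E)²/E
0          49     62.1     2.7634
1          64     64.8     0.0099
2          62     48.6     3.6947
3          79     56.7     8.7705
4          16     37.8    12.5725
Sum = 27.811

27.811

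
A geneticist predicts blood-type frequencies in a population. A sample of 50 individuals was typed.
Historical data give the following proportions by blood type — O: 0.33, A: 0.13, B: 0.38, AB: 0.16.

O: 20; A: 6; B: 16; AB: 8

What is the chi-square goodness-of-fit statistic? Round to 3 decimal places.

Expected counts E_i = n·p_i: 50×0.33 = 16.5, 50×0.13 = 6.5, 50×0.38 = 19, 50×0.16 = 8.
cat         O        E   (O−E)²/E
O          20     16.5     0.7424
A           6      6.5     0.0385
B          16       19     0.4737
AB          8        8     0.0000
Sum = 1.255

1.255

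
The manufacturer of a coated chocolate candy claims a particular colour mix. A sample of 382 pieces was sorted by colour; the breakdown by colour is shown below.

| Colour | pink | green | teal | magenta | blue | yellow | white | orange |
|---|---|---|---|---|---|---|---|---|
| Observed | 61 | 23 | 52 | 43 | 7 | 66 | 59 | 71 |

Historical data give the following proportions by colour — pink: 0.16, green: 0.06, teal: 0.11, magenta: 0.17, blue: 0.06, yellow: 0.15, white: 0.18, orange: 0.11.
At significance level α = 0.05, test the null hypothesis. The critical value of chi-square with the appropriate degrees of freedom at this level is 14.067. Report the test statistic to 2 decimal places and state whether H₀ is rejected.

43.53; reject

Expected counts E_i = n·p_i: 382×0.16 = 61.12, 382×0.06 = 22.92, 382×0.11 = 42.02, 382×0.17 = 64.94, 382×0.06 = 22.92, 382×0.15 = 57.3, 382×0.18 = 68.76, 382×0.11 = 42.02.
cat          O        E   (O−E)²/E
pink        61    61.12      0.000
green       23    22.92      0.000
teal        52    42.02      2.370
magenta     43    64.94      7.412
blue         7    22.92     11.058
yellow      66     57.3      1.321
white       59    68.76      1.385
orange      71    42.02     19.987
Sum = 43.53
df = 7. Since 43.53 > 14.067, we reject H₀.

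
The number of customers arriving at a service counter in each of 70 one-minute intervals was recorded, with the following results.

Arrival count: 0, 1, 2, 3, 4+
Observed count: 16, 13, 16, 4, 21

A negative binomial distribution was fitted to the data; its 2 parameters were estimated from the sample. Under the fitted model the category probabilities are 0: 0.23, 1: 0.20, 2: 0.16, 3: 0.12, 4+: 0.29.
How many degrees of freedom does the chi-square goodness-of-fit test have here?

There are k = 5 categories and 2 parameters estimated from the data, so df = 5 − 1 − 2 = 2.

2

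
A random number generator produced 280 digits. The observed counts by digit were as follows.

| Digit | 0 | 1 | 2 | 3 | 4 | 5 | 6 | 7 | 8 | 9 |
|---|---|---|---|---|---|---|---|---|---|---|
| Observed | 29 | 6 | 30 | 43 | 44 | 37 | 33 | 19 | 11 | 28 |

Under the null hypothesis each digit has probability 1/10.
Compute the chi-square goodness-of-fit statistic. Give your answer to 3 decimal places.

51.643

Expected count for each of the 10 categories: 280/10 = 28.
cat         O        E   (O−E)²/E
0          29       28     0.0357
1           6       28    17.2857
2          30       28     0.1429
3          43       28     8.0357
4          44       28     9.1429
5          37       28     2.8929
6          33       28     0.8929
7          19       28     2.8929
8          11       28    10.3214
9          28       28     0.0000
Sum = 51.643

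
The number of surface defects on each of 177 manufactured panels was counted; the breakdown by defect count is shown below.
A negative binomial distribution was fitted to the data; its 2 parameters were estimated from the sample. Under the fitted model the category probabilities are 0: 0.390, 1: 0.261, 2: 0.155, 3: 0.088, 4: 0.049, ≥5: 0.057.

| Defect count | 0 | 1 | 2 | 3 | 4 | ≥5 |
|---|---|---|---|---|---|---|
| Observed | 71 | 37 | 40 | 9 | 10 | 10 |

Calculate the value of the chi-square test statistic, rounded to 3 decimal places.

Expected counts E_i = n·p_i: 177×0.390 = 69.03, 177×0.261 = 46.197, 177×0.155 = 27.435, 177×0.088 = 15.576, 177×0.049 = 8.673, 177×0.057 = 10.089.
χ² = (71−69.03)²/69.03 + (37−46.197)²/46.197 + (40−27.435)²/27.435 + (9−15.576)²/15.576 + (10−8.673)²/8.673 + (10−10.089)²/10.089
   = 0.0562 + 1.8310 + 5.7547 + 2.7763 + 0.2030 + 0.0008
Sum = 10.622

10.622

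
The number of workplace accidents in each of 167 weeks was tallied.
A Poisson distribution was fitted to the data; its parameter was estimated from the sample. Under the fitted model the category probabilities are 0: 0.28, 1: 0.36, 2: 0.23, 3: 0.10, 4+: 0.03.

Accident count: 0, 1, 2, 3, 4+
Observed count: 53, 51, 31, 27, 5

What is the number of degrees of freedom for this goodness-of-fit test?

There are k = 5 categories and 1 parameter estimated from the data, so df = 5 − 1 − 1 = 3.

3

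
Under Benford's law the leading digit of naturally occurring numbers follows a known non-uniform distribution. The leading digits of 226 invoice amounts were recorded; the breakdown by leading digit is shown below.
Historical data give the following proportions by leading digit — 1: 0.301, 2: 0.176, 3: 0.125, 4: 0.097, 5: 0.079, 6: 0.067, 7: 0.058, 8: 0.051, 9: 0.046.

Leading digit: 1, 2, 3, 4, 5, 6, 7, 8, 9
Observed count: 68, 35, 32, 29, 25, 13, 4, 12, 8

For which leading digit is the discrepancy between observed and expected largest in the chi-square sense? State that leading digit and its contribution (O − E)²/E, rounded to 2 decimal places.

7, 6.33

Expected counts E_i = n·p_i: 226×0.301 = 68.026, 226×0.176 = 39.776, 226×0.125 = 28.25, 226×0.097 = 21.922, 226×0.079 = 17.854, 226×0.067 = 15.142, 226×0.058 = 13.108, 226×0.051 = 11.526, 226×0.046 = 10.396.
cat         O        E   (O−E)²/E
1          68   68.026      0.000
2          35   39.776      0.573
3          32    28.25      0.498
4          29   21.922      2.285
5          25   17.854      2.860
6          13   15.142      0.303
7           4   13.108      6.329
8          12   11.526      0.019
9           8   10.396      0.552
The largest term is for 7: 6.33.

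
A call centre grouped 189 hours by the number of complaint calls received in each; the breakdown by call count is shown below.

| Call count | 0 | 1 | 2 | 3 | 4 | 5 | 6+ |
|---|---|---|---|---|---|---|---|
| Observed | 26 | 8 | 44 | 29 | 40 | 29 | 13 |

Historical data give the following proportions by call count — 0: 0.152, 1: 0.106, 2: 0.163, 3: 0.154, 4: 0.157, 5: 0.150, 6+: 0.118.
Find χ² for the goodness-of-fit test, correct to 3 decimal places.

20.627

Expected counts E_i = n·p_i: 189×0.152 = 28.728, 189×0.106 = 20.034, 189×0.163 = 30.807, 189×0.154 = 29.106, 189×0.157 = 29.673, 189×0.150 = 28.35, 189×0.118 = 22.302.
0: (26 − 28.728)²/28.728 = 7.441984/28.728 = 0.2590
1: (8 − 20.034)²/20.034 = 144.817156/20.034 = 7.2286
2: (44 − 30.807)²/30.807 = 174.055249/30.807 = 5.6499
3: (29 − 29.106)²/29.106 = 0.011236/29.106 = 0.0004
4: (40 − 29.673)²/29.673 = 106.646929/29.673 = 3.5941
5: (29 − 28.35)²/28.35 = 0.4225/28.35 = 0.0149
6+: (13 − 22.302)²/22.302 = 86.527204/22.302 = 3.8798
Sum = 20.627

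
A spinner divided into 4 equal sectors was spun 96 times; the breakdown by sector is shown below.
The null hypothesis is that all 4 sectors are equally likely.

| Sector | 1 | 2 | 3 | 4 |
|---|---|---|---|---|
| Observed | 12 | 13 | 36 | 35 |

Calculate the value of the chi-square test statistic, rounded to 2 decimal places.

Under H₀ each category has probability 1/4, so each expected count is 96/4 = 24.
cat         O        E   (O−E)²/E
1          12       24      6.000
2          13       24      5.042
3          36       24      6.000
4          35       24      5.042
Sum = 22.08

22.08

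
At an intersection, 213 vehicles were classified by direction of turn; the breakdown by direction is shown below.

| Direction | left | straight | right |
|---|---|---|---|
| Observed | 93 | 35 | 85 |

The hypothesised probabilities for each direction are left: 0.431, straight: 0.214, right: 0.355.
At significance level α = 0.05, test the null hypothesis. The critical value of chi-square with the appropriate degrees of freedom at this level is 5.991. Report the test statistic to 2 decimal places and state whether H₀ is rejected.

Expected counts E_i = n·p_i: 213×0.431 = 91.803, 213×0.214 = 45.582, 213×0.355 = 75.615.
left: (93 − 91.803)²/91.803 = 1.432809/91.803 = 0.016
straight: (35 − 45.582)²/45.582 = 111.978724/45.582 = 2.457
right: (85 − 75.615)²/75.615 = 88.078225/75.615 = 1.165
Sum = 3.64
df = 2. Since 3.64 < 5.991, we do not reject H₀.

3.64; do not reject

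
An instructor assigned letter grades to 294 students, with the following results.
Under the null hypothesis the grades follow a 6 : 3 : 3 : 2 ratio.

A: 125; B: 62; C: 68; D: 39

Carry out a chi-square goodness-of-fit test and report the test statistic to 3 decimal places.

0.635

Ratio total = 14. Expected counts: 294×6/14 = 126, 294×3/14 = 63, 294×3/14 = 63, 294×2/14 = 42.
A: (125 − 126)²/126 = 1/126 = 0.0079
B: (62 − 63)²/63 = 1/63 = 0.0159
C: (68 − 63)²/63 = 25/63 = 0.3968
D: (39 − 42)²/42 = 9/42 = 0.2143
Sum = 0.635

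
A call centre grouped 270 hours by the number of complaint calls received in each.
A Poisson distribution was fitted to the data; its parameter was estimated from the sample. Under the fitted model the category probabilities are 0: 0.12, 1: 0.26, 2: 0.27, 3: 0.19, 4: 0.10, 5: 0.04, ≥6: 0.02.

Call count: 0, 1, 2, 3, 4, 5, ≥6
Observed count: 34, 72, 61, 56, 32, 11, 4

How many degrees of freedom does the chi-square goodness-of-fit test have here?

There are k = 7 categories and 1 parameter estimated from the data, so df = 7 − 1 − 1 = 5.

5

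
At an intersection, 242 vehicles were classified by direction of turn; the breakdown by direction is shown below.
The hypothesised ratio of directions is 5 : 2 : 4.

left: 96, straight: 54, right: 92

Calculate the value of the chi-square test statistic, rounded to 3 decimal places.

4.236

Ratio total = 11. Expected counts: 242×5/11 = 110, 242×2/11 = 44, 242×4/11 = 88.
left: (96 − 110)²/110 = 196/110 = 1.7818
straight: (54 − 44)²/44 = 100/44 = 2.2727
right: (92 − 88)²/88 = 16/88 = 0.1818
Sum = 4.236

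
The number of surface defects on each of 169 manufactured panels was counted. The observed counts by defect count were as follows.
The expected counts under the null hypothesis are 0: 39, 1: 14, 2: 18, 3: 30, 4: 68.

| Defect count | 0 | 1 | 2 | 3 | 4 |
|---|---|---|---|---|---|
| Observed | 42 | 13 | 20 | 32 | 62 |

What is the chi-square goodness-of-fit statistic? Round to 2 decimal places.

χ² = (42−39)²/39 + (13−14)²/14 + (20−18)²/18 + (32−30)²/30 + (62−68)²/68
   = 0.231 + 0.071 + 0.222 + 0.133 + 0.529
Sum = 1.19

1.19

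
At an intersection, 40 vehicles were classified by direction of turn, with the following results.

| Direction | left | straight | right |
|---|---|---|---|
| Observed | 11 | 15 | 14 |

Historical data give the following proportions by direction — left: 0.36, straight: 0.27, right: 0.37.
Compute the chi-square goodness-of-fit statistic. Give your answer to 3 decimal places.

2.479

Expected counts E_i = n·p_i: 40×0.36 = 14.4, 40×0.27 = 10.8, 40×0.37 = 14.8.
left: (11 − 14.4)²/14.4 = 11.56/14.4 = 0.8028
straight: (15 − 10.8)²/10.8 = 17.64/10.8 = 1.6333
right: (14 − 14.8)²/14.8 = 0.64/14.8 = 0.0432
Sum = 2.479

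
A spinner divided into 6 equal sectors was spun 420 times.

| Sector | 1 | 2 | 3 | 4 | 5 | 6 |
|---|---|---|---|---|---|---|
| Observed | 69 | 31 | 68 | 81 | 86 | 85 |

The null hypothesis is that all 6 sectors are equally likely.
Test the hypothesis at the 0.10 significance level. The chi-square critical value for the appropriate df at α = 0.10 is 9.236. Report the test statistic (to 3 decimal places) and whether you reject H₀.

Under H₀ each category has probability 1/6, so each expected count is 420/6 = 70.
1: (69 − 70)²/70 = 1/70 = 0.0143
2: (31 − 70)²/70 = 1521/70 = 21.7286
3: (68 − 70)²/70 = 4/70 = 0.0571
4: (81 − 70)²/70 = 121/70 = 1.7286
5: (86 − 70)²/70 = 256/70 = 3.6571
6: (85 − 70)²/70 = 225/70 = 3.2143
Sum = 30.400
df = 5. Since 30.400 > 9.236, we reject H₀.

30.400; reject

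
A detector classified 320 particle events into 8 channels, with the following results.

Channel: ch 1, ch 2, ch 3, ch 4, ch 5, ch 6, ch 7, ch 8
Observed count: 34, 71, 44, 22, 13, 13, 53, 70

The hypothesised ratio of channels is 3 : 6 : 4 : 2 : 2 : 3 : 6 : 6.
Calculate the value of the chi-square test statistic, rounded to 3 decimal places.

Ratio total = 32. Expected counts: 320×3/32 = 30, 320×6/32 = 60, 320×4/32 = 40, 320×2/32 = 20, 320×2/32 = 20, 320×3/32 = 30, 320×6/32 = 60, 320×6/32 = 60.
χ² = (34−30)²/30 + (71−60)²/60 + (44−40)²/40 + (22−20)²/20 + (13−20)²/20 + (13−30)²/30 + (53−60)²/60 + (70−60)²/60
   = 0.5333 + 2.0167 + 0.4000 + 0.2000 + 2.4500 + 9.6333 + 0.8167 + 1.6667
Sum = 17.717

17.717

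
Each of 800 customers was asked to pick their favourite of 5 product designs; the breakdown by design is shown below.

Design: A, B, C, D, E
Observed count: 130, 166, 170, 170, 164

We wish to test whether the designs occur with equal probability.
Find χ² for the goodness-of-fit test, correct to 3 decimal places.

7.200

Under H₀ each category has probability 1/5, so each expected count is 800/5 = 160.
A: (130 − 160)²/160 = 900/160 = 5.6250
B: (166 − 160)²/160 = 36/160 = 0.2250
C: (170 − 160)²/160 = 100/160 = 0.6250
D: (170 − 160)²/160 = 100/160 = 0.6250
E: (164 − 160)²/160 = 16/160 = 0.1000
Sum = 7.200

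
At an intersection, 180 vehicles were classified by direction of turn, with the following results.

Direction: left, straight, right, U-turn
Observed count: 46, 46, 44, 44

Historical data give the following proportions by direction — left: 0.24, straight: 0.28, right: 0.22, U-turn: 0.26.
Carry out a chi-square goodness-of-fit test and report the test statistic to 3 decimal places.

1.222

Expected counts E_i = n·p_i: 180×0.24 = 43.2, 180×0.28 = 50.4, 180×0.22 = 39.6, 180×0.26 = 46.8.
cat           O        E   (O−E)²/E
left         46     43.2     0.1815
straight     46     50.4     0.3841
right        44     39.6     0.4889
U-turn       44     46.8     0.1675
Sum = 1.222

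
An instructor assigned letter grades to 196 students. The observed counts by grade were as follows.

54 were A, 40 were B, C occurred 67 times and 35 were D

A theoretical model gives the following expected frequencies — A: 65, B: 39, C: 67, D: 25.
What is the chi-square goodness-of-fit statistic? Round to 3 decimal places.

5.887

χ² = (54−65)²/65 + (40−39)²/39 + (67−67)²/67 + (35−25)²/25
   = 1.8615 + 0.0256 + 0.0000 + 4.0000
Sum = 5.887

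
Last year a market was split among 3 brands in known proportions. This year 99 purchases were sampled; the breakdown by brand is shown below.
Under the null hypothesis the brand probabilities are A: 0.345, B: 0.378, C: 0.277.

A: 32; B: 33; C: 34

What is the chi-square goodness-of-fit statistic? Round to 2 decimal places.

Expected counts E_i = n·p_i: 99×0.345 = 34.155, 99×0.378 = 37.422, 99×0.277 = 27.423.
χ² = (32−34.155)²/34.155 + (33−37.422)²/37.422 + (34−27.423)²/27.423
   = 0.136 + 0.523 + 1.577
Sum = 2.24

2.24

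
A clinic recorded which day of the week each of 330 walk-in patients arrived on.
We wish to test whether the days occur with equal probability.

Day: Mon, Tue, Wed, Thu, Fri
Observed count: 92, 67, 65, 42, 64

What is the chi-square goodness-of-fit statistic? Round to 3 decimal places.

19.061

Under H₀ each category has probability 1/5, so each expected count is 330/5 = 66.
Mon: (92 − 66)²/66 = 676/66 = 10.2424
Tue: (67 − 66)²/66 = 1/66 = 0.0152
Wed: (65 − 66)²/66 = 1/66 = 0.0152
Thu: (42 − 66)²/66 = 576/66 = 8.7273
Fri: (64 − 66)²/66 = 4/66 = 0.0606
Sum = 19.061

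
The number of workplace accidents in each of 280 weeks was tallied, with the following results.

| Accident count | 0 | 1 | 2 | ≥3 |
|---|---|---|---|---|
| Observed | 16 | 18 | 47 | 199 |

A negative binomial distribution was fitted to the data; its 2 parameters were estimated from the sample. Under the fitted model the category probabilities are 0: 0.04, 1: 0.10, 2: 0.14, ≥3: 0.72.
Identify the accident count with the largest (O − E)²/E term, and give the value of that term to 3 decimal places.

Expected counts E_i = n·p_i: 280×0.04 = 11.2, 280×0.10 = 28, 280×0.14 = 39.2, 280×0.72 = 201.6.
0: (16 − 11.2)²/11.2 = 23.04/11.2 = 2.0571
1: (18 − 28)²/28 = 100/28 = 3.5714
2: (47 − 39.2)²/39.2 = 60.84/39.2 = 1.5520
≥3: (199 − 201.6)²/201.6 = 6.76/201.6 = 0.0335
The largest term is for 1: 3.571.

1, 3.571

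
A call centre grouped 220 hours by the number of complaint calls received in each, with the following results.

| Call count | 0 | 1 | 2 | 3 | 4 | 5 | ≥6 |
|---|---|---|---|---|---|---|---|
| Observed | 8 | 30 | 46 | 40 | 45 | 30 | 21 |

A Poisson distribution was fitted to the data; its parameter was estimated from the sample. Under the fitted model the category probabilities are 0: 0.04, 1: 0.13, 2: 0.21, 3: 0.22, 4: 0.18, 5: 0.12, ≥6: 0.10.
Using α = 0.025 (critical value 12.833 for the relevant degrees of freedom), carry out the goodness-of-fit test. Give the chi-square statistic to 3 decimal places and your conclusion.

2.873; do not reject

Expected counts E_i = n·p_i: 220×0.04 = 8.8, 220×0.13 = 28.6, 220×0.21 = 46.2, 220×0.22 = 48.4, 220×0.18 = 39.6, 220×0.12 = 26.4, 220×0.10 = 22.
cat         O        E   (O−E)²/E
0           8      8.8     0.0727
1          30     28.6     0.0685
2          46     46.2     0.0009
3          40     48.4     1.4579
4          45     39.6     0.7364
5          30     26.4     0.4909
≥6         21       22     0.0455
Sum = 2.873
df = 5. Since 2.873 < 12.833, we do not reject H₀.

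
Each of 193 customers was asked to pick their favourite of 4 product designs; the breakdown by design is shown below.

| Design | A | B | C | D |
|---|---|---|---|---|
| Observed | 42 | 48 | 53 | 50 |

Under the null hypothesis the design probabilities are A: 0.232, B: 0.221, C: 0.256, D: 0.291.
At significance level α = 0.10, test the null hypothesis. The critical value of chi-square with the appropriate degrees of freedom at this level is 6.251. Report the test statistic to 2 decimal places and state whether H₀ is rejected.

Expected counts E_i = n·p_i: 193×0.232 = 44.776, 193×0.221 = 42.653, 193×0.256 = 49.408, 193×0.291 = 56.163.
χ² = (42−44.776)²/44.776 + (48−42.653)²/42.653 + (53−49.408)²/49.408 + (50−56.163)²/56.163
   = 0.172 + 0.670 + 0.261 + 0.676
Sum = 1.78
df = 3. Since 1.78 < 6.251, we do not reject H₀.

1.78; do not reject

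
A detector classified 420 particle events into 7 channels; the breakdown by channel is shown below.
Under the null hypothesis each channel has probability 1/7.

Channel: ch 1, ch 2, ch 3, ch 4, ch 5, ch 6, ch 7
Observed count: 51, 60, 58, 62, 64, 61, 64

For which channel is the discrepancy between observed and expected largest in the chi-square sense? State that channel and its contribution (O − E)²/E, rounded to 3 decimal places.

ch 1, 1.350

Under H₀ each category has probability 1/7, so each expected count is 420/7 = 60.
χ² = (51−60)²/60 + (60−60)²/60 + (58−60)²/60 + (62−60)²/60 + (64−60)²/60 + (61−60)²/60 + (64−60)²/60
   = 1.3500 + 0.0000 + 0.0667 + 0.0667 + 0.2667 + 0.0167 + 0.2667
The largest term is for ch 1: 1.350.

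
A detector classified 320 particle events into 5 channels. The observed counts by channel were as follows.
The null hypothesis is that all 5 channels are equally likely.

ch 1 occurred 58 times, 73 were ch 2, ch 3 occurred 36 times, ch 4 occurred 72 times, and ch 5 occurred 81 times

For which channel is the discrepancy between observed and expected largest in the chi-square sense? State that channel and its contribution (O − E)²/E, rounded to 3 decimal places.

ch 3, 12.250

Expected count for each of the 5 categories: 320/5 = 64.
ch 1: (58 − 64)²/64 = 36/64 = 0.5625
ch 2: (73 − 64)²/64 = 81/64 = 1.2656
ch 3: (36 − 64)²/64 = 784/64 = 12.2500
ch 4: (72 − 64)²/64 = 64/64 = 1.0000
ch 5: (81 − 64)²/64 = 289/64 = 4.5156
The largest term is for ch 3: 12.250.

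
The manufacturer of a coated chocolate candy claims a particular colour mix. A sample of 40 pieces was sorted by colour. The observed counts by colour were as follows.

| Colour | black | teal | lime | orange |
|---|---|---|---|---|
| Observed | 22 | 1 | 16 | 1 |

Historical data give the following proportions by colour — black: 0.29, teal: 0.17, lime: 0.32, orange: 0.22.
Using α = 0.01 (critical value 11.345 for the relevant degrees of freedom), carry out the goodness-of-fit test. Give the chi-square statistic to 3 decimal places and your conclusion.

Expected counts E_i = n·p_i: 40×0.29 = 11.6, 40×0.17 = 6.8, 40×0.32 = 12.8, 40×0.22 = 8.8.
black: (22 − 11.6)²/11.6 = 108.16/11.6 = 9.3241
teal: (1 − 6.8)²/6.8 = 33.64/6.8 = 4.9471
lime: (16 − 12.8)²/12.8 = 10.24/12.8 = 0.8000
orange: (1 − 8.8)²/8.8 = 60.84/8.8 = 6.9136
Sum = 21.985
df = 3. Since 21.985 > 11.345, we reject H₀.

21.985; reject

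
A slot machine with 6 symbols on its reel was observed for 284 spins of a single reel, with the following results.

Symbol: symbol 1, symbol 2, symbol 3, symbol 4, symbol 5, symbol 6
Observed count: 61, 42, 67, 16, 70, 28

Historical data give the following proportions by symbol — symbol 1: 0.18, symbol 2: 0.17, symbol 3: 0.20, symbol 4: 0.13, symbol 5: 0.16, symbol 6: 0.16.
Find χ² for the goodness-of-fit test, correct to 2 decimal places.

Expected counts E_i = n·p_i: 284×0.18 = 51.12, 284×0.17 = 48.28, 284×0.20 = 56.8, 284×0.13 = 36.92, 284×0.16 = 45.44, 284×0.16 = 45.44.
cat           O        E   (O−E)²/E
symbol 1     61    51.12      1.910
symbol 2     42    48.28      0.817
symbol 3     67     56.8      1.832
symbol 4     16    36.92     11.854
symbol 5     70    45.44     13.275
symbol 6     28    45.44      6.694
Sum = 36.38

36.38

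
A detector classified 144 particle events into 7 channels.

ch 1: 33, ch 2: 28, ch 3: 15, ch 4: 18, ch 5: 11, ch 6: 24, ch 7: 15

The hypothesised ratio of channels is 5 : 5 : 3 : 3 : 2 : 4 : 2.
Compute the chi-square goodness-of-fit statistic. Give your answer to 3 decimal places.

Ratio total = 24. Expected counts: 144×5/24 = 30, 144×5/24 = 30, 144×3/24 = 18, 144×3/24 = 18, 144×2/24 = 12, 144×4/24 = 24, 144×2/24 = 12.
ch 1: (33 − 30)²/30 = 9/30 = 0.3000
ch 2: (28 − 30)²/30 = 4/30 = 0.1333
ch 3: (15 − 18)²/18 = 9/18 = 0.5000
ch 4: (18 − 18)²/18 = 0/18 = 0.0000
ch 5: (11 − 12)²/12 = 1/12 = 0.0833
ch 6: (24 − 24)²/24 = 0/24 = 0.0000
ch 7: (15 − 12)²/12 = 9/12 = 0.7500
Sum = 1.767

1.767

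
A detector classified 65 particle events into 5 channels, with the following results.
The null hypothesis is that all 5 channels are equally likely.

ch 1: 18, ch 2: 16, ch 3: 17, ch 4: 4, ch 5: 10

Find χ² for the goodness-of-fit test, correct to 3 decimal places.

Expected count for each of the 5 categories: 65/5 = 13.
ch 1: (18 − 13)²/13 = 25/13 = 1.9231
ch 2: (16 − 13)²/13 = 9/13 = 0.6923
ch 3: (17 − 13)²/13 = 16/13 = 1.2308
ch 4: (4 − 13)²/13 = 81/13 = 6.2308
ch 5: (10 − 13)²/13 = 9/13 = 0.6923
Sum = 10.769

10.769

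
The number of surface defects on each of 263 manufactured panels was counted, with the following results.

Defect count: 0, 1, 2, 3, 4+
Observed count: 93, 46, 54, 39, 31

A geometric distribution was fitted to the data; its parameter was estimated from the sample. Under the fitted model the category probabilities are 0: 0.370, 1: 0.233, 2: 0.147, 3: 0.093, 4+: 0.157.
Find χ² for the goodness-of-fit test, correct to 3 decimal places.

21.296

Expected counts E_i = n·p_i: 263×0.370 = 97.31, 263×0.233 = 61.279, 263×0.147 = 38.661, 263×0.093 = 24.459, 263×0.157 = 41.291.
cat         O        E   (O−E)²/E
0          93    97.31     0.1909
1          46   61.279     3.8096
2          54   38.661     6.0858
3          39   24.459     8.6447
4+         31   41.291     2.5648
Sum = 21.296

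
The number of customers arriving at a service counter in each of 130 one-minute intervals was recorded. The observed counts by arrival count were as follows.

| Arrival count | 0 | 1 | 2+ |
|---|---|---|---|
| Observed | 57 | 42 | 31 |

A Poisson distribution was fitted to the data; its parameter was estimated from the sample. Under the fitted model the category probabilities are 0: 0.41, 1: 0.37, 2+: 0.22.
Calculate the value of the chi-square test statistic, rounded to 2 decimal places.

1.23

Expected counts E_i = n·p_i: 130×0.41 = 53.3, 130×0.37 = 48.1, 130×0.22 = 28.6.
χ² = (57−53.3)²/53.3 + (42−48.1)²/48.1 + (31−28.6)²/28.6
   = 0.257 + 0.774 + 0.201
Sum = 1.23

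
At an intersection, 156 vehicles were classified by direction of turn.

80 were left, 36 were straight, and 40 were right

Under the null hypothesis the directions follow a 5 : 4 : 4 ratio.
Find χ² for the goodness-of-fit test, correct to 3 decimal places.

Ratio total = 13. Expected counts: 156×5/13 = 60, 156×4/13 = 48, 156×4/13 = 48.
χ² = (80−60)²/60 + (36−48)²/48 + (40−48)²/48
   = 6.6667 + 3.0000 + 1.3333
Sum = 11.000

11.000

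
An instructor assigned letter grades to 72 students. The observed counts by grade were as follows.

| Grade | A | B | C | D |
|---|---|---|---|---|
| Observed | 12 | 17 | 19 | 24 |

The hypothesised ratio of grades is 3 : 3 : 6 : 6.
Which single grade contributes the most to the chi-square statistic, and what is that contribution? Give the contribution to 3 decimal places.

B, 2.083

Ratio total = 18. Expected counts: 72×3/18 = 12, 72×3/18 = 12, 72×6/18 = 24, 72×6/18 = 24.
χ² = (12−12)²/12 + (17−12)²/12 + (19−24)²/24 + (24−24)²/24
   = 0.0000 + 2.0833 + 1.0417 + 0.0000
The largest term is for B: 2.083.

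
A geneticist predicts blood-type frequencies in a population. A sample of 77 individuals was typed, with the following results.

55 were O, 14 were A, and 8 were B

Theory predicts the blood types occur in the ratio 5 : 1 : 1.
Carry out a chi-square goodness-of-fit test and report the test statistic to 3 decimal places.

Ratio total = 7. Expected counts: 77×5/7 = 55, 77×1/7 = 11, 77×1/7 = 11.
χ² = (55−55)²/55 + (14−11)²/11 + (8−11)²/11
   = 0.0000 + 0.8182 + 0.8182
Sum = 1.636

1.636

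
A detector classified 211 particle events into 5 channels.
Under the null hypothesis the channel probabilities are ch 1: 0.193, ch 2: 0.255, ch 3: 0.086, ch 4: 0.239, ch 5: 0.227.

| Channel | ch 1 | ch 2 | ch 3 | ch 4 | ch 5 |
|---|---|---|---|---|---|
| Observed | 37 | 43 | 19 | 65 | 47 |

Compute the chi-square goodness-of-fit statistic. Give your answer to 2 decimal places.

Expected counts E_i = n·p_i: 211×0.193 = 40.723, 211×0.255 = 53.805, 211×0.086 = 18.146, 211×0.239 = 50.429, 211×0.227 = 47.897.
cat         O        E   (O−E)²/E
ch 1       37   40.723      0.340
ch 2       43   53.805      2.170
ch 3       19   18.146      0.040
ch 4       65   50.429      4.210
ch 5       47   47.897      0.017
Sum = 6.78

6.78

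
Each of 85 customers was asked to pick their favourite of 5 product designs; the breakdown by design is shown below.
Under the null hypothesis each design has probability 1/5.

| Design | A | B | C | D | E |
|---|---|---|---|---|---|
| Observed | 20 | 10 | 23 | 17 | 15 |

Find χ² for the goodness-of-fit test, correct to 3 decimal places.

5.765

Under H₀ each category has probability 1/5, so each expected count is 85/5 = 17.
A: (20 − 17)²/17 = 9/17 = 0.5294
B: (10 − 17)²/17 = 49/17 = 2.8824
C: (23 − 17)²/17 = 36/17 = 2.1176
D: (17 − 17)²/17 = 0/17 = 0.0000
E: (15 − 17)²/17 = 4/17 = 0.2353
Sum = 5.765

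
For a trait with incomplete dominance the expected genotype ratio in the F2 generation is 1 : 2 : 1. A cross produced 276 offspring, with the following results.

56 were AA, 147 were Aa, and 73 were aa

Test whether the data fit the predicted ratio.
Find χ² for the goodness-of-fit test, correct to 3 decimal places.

3.268

Ratio total = 4. Expected counts: 276×1/4 = 69, 276×2/4 = 138, 276×1/4 = 69.
χ² = (56−69)²/69 + (147−138)²/138 + (73−69)²/69
   = 2.4493 + 0.5870 + 0.2319
Sum = 3.268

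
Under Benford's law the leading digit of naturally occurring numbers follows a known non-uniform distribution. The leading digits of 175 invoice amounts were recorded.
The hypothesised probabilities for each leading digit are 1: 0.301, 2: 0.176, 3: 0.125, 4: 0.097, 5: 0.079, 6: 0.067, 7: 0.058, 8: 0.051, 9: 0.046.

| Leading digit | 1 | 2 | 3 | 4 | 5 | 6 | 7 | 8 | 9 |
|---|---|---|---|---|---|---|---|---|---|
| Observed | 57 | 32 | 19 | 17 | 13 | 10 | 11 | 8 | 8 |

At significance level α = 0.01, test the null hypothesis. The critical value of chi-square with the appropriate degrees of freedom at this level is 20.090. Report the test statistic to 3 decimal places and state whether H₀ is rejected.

1.250; do not reject

Expected counts E_i = n·p_i: 175×0.301 = 52.675, 175×0.176 = 30.8, 175×0.125 = 21.875, 175×0.097 = 16.975, 175×0.079 = 13.825, 175×0.067 = 11.725, 175×0.058 = 10.15, 175×0.051 = 8.925, 175×0.046 = 8.05.
cat         O        E   (O−E)²/E
1          57   52.675     0.3551
2          32     30.8     0.0468
3          19   21.875     0.3779
4          17   16.975     0.0000
5          13   13.825     0.0492
6          10   11.725     0.2538
7          11    10.15     0.0712
8           8    8.925     0.0959
9           8     8.05     0.0003
Sum = 1.250
df = 8. Since 1.250 < 20.090, we do not reject H₀.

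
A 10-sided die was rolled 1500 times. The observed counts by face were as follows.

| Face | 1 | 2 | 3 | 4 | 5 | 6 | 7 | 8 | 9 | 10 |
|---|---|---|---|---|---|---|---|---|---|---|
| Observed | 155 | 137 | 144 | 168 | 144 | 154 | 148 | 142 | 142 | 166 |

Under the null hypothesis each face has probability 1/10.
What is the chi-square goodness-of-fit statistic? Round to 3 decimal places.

6.627

Expected count for each of the 10 categories: 1500/10 = 150.
1: (155 − 150)²/150 = 25/150 = 0.1667
2: (137 − 150)²/150 = 169/150 = 1.1267
3: (144 − 150)²/150 = 36/150 = 0.2400
4: (168 − 150)²/150 = 324/150 = 2.1600
5: (144 − 150)²/150 = 36/150 = 0.2400
6: (154 − 150)²/150 = 16/150 = 0.1067
7: (148 − 150)²/150 = 4/150 = 0.0267
8: (142 − 150)²/150 = 64/150 = 0.4267
9: (142 − 150)²/150 = 64/150 = 0.4267
10: (166 − 150)²/150 = 256/150 = 1.7067
Sum = 6.627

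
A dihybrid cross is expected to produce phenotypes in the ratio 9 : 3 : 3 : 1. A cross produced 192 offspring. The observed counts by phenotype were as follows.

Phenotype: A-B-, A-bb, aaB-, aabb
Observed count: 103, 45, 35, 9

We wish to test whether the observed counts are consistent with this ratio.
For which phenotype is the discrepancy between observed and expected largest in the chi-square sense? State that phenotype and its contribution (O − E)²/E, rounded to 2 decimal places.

Ratio total = 16. Expected counts: 192×9/16 = 108, 192×3/16 = 36, 192×3/16 = 36, 192×1/16 = 12.
A-B-: (103 − 108)²/108 = 25/108 = 0.231
A-bb: (45 − 36)²/36 = 81/36 = 2.250
aaB-: (35 − 36)²/36 = 1/36 = 0.028
aabb: (9 − 12)²/12 = 9/12 = 0.750
The largest term is for A-bb: 2.25.

A-bb, 2.25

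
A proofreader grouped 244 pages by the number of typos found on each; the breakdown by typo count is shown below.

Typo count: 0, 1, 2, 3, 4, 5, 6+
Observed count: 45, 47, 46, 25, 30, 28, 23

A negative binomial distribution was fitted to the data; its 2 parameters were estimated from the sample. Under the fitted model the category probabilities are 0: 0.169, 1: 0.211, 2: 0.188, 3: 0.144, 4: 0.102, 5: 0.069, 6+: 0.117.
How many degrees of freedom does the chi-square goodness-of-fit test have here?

There are k = 7 categories and 2 parameters estimated from the data, so df = 7 − 1 − 2 = 4.

4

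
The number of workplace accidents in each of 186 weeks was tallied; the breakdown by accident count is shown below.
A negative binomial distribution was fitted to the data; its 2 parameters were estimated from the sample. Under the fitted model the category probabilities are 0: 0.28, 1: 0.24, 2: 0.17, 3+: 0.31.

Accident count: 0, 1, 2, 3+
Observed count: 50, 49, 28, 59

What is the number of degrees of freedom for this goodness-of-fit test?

1

There are k = 4 categories and 2 parameters estimated from the data, so df = 4 − 1 − 2 = 1.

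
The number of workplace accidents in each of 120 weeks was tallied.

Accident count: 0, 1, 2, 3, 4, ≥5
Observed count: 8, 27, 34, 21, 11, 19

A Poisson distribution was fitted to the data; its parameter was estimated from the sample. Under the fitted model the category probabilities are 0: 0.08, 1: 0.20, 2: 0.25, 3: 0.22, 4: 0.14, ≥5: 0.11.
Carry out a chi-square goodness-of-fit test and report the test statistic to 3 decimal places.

Expected counts E_i = n·p_i: 120×0.08 = 9.6, 120×0.20 = 24, 120×0.25 = 30, 120×0.22 = 26.4, 120×0.14 = 16.8, 120×0.11 = 13.2.
0: (8 − 9.6)²/9.6 = 2.56/9.6 = 0.2667
1: (27 − 24)²/24 = 9/24 = 0.3750
2: (34 − 30)²/30 = 16/30 = 0.5333
3: (21 − 26.4)²/26.4 = 29.16/26.4 = 1.1045
4: (11 − 16.8)²/16.8 = 33.64/16.8 = 2.0024
≥5: (19 − 13.2)²/13.2 = 33.64/13.2 = 2.5485
Sum = 6.830

6.830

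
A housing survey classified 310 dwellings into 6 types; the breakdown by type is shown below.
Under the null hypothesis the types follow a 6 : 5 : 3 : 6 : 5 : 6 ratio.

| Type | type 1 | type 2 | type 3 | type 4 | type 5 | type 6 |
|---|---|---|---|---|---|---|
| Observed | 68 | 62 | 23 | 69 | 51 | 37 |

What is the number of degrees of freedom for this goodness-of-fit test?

5

There are k = 6 categories and no parameters were estimated from the data, so df = 6 − 1 = 5.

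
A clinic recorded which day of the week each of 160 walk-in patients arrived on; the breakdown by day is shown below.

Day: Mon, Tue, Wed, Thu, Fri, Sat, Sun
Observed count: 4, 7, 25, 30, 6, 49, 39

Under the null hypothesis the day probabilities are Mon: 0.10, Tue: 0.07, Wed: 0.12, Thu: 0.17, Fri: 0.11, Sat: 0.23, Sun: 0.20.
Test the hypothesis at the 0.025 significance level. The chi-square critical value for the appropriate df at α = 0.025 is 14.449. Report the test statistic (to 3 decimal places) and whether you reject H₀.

Expected counts E_i = n·p_i: 160×0.10 = 16, 160×0.07 = 11.2, 160×0.12 = 19.2, 160×0.17 = 27.2, 160×0.11 = 17.6, 160×0.23 = 36.8, 160×0.20 = 32.
χ² = (4−16)²/16 + (7−11.2)²/11.2 + (25−19.2)²/19.2 + (30−27.2)²/27.2 + (6−17.6)²/17.6 + (49−36.8)²/36.8 + (39−32)²/32
   = 9.0000 + 1.5750 + 1.7521 + 0.2882 + 7.6455 + 4.0446 + 1.5313
Sum = 25.837
df = 6. Since 25.837 > 14.449, we reject H₀.

25.837; reject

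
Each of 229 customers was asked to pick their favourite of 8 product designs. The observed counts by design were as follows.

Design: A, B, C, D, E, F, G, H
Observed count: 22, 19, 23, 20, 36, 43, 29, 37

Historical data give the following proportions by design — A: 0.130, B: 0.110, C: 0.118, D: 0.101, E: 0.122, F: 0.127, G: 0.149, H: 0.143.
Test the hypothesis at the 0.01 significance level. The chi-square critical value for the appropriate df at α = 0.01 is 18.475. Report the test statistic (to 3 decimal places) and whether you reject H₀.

14.878; do not reject

Expected counts E_i = n·p_i: 229×0.130 = 29.77, 229×0.110 = 25.19, 229×0.118 = 27.022, 229×0.101 = 23.129, 229×0.122 = 27.938, 229×0.127 = 29.083, 229×0.149 = 34.121, 229×0.143 = 32.747.
A: (22 − 29.77)²/29.77 = 60.3729/29.77 = 2.0280
B: (19 − 25.19)²/25.19 = 38.3161/25.19 = 1.5211
C: (23 − 27.022)²/27.022 = 16.176484/27.022 = 0.5986
D: (20 − 23.129)²/23.129 = 9.790641/23.129 = 0.4233
E: (36 − 27.938)²/27.938 = 64.995844/27.938 = 2.3264
F: (43 − 29.083)²/29.083 = 193.682889/29.083 = 6.6597
G: (29 − 34.121)²/34.121 = 26.224641/34.121 = 0.7686
H: (37 − 32.747)²/32.747 = 18.088009/32.747 = 0.5524
Sum = 14.878
df = 7. Since 14.878 < 18.475, we do not reject H₀.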